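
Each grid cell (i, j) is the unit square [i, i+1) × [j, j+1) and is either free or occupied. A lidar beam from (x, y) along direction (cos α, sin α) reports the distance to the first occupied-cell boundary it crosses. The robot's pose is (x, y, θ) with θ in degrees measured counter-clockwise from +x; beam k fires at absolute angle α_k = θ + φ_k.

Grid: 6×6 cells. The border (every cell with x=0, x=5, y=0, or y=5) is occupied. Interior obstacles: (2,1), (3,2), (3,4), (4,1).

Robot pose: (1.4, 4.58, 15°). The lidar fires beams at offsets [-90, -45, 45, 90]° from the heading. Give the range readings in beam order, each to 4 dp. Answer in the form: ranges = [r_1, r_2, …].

beam 1: φ=-90°, α=285°
  direction (0.2588, -0.9659); cell (1,4); t to first gridline: x 2.3182, y 0.6005 (then +3.8637 / +1.0353)
    (1,3) via y @ 0.6005
    (1,2) via y @ 1.6357
    (2,2) via x @ 2.3182
    (2,1) via y @ 2.6710  # hit
  → r_1 = 2.6710
beam 2: φ=-45°, α=330°
  direction (0.8660, -0.5000); cell (1,4); t to first gridline: x 0.6928, y 1.1600 (then +1.1547 / +2.0000)
    (2,4) via x @ 0.6928
    (2,3) via y @ 1.1600
    (3,3) via x @ 1.8475
    (4,3) via x @ 3.0022
    (4,2) via y @ 3.1600
    (5,2) via x @ 4.1569  # hit
  → r_2 = 4.1569
beam 3: φ=45°, α=60°
  direction (0.5000, 0.8660); cell (1,4); t to first gridline: x 1.2000, y 0.4850 (then +2.0000 / +1.1547)
    (1,5) via y @ 0.4850  # hit
  → r_3 = 0.4850
beam 4: φ=90°, α=105°
  direction (-0.2588, 0.9659); cell (1,4); t to first gridline: x 1.5455, y 0.4348 (then +3.8637 / +1.0353)
    (1,5) via y @ 0.4348  # hit
  → r_4 = 0.4348

ranges = [2.6710, 4.1569, 0.4850, 0.4348]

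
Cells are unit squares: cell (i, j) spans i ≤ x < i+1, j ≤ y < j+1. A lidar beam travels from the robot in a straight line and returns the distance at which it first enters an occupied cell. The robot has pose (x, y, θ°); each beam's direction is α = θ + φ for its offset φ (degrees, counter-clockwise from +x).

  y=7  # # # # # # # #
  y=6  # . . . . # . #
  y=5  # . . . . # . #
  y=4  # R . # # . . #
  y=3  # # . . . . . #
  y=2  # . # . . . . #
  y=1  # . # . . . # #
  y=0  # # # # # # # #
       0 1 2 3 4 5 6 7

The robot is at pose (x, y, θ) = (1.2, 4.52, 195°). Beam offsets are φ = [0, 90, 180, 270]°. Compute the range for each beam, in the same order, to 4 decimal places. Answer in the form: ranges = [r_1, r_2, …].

ranges = [0.2071, 0.5383, 3.9340, 0.7727]

beam 1: φ=0°, α=195°
  d=(-0.9659,-0.2588)  start (1,4)  tX=0.2071 tY=2.0091  stride 1/|dx|=1.0353 1/|dy|=3.8637
    cross x-line → (0,4), t=0.2071 (wall)
  → r_1 = 0.2071
beam 2: φ=90°, α=285°
  d=(0.2588,-0.9659)  start (1,4)  tX=3.0910 tY=0.5383  stride 1/|dx|=3.8637 1/|dy|=1.0353
    cross y-line → (1,3), t=0.5383 (wall)
  → r_2 = 0.5383
beam 3: φ=180°, α=15°
  d=(0.9659,0.2588)  start (1,4)  tX=0.8282 tY=1.8546  stride 1/|dx|=1.0353 1/|dy|=3.8637
    cross x-line → (2,4), t=0.8282
    cross y-line → (2,5), t=1.8546
    cross x-line → (3,5), t=1.8635
    cross x-line → (4,5), t=2.8988
    cross x-line → (5,5), t=3.9340 (wall)
  → r_3 = 3.9340
beam 4: φ=270°, α=105°
  d=(-0.2588,0.9659)  start (1,4)  tX=0.7727 tY=0.4969  stride 1/|dx|=3.8637 1/|dy|=1.0353
    cross y-line → (1,5), t=0.4969
    cross x-line → (0,5), t=0.7727 (wall)
  → r_4 = 0.7727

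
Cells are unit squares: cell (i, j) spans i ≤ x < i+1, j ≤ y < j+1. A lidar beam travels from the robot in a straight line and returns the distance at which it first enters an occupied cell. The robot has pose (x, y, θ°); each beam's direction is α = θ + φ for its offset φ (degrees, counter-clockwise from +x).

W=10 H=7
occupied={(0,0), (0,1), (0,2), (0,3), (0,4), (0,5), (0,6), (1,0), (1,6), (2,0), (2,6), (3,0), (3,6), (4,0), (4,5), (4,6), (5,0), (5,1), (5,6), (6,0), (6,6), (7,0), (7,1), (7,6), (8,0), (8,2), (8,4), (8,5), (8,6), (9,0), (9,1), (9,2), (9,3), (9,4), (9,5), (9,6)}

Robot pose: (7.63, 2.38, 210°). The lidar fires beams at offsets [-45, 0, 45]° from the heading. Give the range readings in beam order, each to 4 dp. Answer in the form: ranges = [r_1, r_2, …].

beam 1: φ=-45°, α=165°
  d=(-0.9659,0.2588)  start (7,2)  tX=0.6522 tY=2.3955  stride 1/|dx|=1.0353 1/|dy|=3.8637
    cross x-line → (6,2), t=0.6522
    cross x-line → (5,2), t=1.6875
    cross y-line → (5,3), t=2.3955
    cross x-line → (4,3), t=2.7228
    cross x-line → (3,3), t=3.7581
    cross x-line → (2,3), t=4.7933
    cross x-line → (1,3), t=5.8286
    cross y-line → (1,4), t=6.2592
    cross x-line → (0,4), t=6.8639 (wall)
  → r_1 = 6.8639
beam 2: φ=0°, α=210°
  d=(-0.8660,-0.5000)  start (7,2)  tX=0.7275 tY=0.7600  stride 1/|dx|=1.1547 1/|dy|=2.0000
    cross x-line → (6,2), t=0.7275
    cross y-line → (6,1), t=0.7600
    cross x-line → (5,1), t=1.8822 (wall)
  → r_2 = 1.8822
beam 3: φ=45°, α=255°
  d=(-0.2588,-0.9659)  start (7,2)  tX=2.4341 tY=0.3934  stride 1/|dx|=3.8637 1/|dy|=1.0353
    cross y-line → (7,1), t=0.3934 (wall)
  → r_3 = 0.3934

ranges = [6.8639, 1.8822, 0.3934]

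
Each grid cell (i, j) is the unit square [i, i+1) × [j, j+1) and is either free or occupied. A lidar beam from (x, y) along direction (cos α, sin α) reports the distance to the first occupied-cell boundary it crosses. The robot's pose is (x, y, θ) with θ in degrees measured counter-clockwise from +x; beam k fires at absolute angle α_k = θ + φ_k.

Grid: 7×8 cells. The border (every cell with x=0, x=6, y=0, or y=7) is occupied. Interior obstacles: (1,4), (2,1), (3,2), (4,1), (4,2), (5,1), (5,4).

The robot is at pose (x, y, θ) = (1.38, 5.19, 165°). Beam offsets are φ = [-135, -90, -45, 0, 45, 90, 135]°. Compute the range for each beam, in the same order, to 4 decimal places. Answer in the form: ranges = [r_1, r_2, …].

beam 1: φ=-135°, α=30°
  cosα=0.8660 sinα=0.5000 | (1,5) | tMaxX 0.7159 tMaxY 1.6200 | tΔX 1.1547 tΔY 2.0000
    t=0.7159 [x] (2,5)
    t=1.6200 [y] (2,6)
    t=1.8706 [x] (3,6)
    t=3.0253 [x] (4,6)
    t=3.6200 [y] (4,7) — stop
  → r_1 = 3.6200
beam 2: φ=-90°, α=75°
  cosα=0.2588 sinα=0.9659 | (1,5) | tMaxX 2.3955 tMaxY 0.8386 | tΔX 3.8637 tΔY 1.0353
    t=0.8386 [y] (1,6)
    t=1.8738 [y] (1,7) — stop
  → r_2 = 1.8738
beam 3: φ=-45°, α=120°
  cosα=-0.5000 sinα=0.8660 | (1,5) | tMaxX 0.7600 tMaxY 0.9353 | tΔX 2.0000 tΔY 1.1547
    t=0.7600 [x] (0,5) — stop
  → r_3 = 0.7600
beam 4: φ=0°, α=165°
  cosα=-0.9659 sinα=0.2588 | (1,5) | tMaxX 0.3934 tMaxY 3.1296 | tΔX 1.0353 tΔY 3.8637
    t=0.3934 [x] (0,5) — stop
  → r_4 = 0.3934
beam 5: φ=45°, α=210°
  cosα=-0.8660 sinα=-0.5000 | (1,5) | tMaxX 0.4388 tMaxY 0.3800 | tΔX 1.1547 tΔY 2.0000
    t=0.3800 [y] (1,4) — stop
  → r_5 = 0.3800
beam 6: φ=90°, α=255°
  cosα=-0.2588 sinα=-0.9659 | (1,5) | tMaxX 1.4682 tMaxY 0.1967 | tΔX 3.8637 tΔY 1.0353
    t=0.1967 [y] (1,4) — stop
  → r_6 = 0.1967
beam 7: φ=135°, α=300°
  cosα=0.5000 sinα=-0.8660 | (1,5) | tMaxX 1.2400 tMaxY 0.2194 | tΔX 2.0000 tΔY 1.1547
    t=0.2194 [y] (1,4) — stop
  → r_7 = 0.2194

ranges = [3.6200, 1.8738, 0.7600, 0.3934, 0.3800, 0.1967, 0.2194]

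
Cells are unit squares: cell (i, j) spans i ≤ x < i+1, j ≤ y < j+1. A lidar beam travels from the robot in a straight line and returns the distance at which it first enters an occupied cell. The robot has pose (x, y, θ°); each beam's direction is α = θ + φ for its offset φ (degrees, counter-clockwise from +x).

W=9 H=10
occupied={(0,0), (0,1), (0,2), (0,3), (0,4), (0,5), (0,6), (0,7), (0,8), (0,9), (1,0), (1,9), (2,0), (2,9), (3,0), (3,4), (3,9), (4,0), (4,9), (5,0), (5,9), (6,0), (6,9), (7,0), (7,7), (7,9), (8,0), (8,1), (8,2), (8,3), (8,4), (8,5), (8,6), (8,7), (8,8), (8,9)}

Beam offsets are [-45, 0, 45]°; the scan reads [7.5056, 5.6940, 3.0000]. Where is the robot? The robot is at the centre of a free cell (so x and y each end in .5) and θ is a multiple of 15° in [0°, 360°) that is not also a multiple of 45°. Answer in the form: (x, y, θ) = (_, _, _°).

The pose lattice has 54·16 = 864 candidates. Test each by forward raycasting.
  (3.5, 7.5, 330°): beam 1 = 6.7293 ≠ 7.5056 ✗
  (1.5, 6.5, 330°): beam 1 = 5.6940 ≠ 7.5056 ✗
  (6.5, 2.5, 120°): beam 1 = 4.6587 ≠ 7.5056 ✗
  (3.5, 7.5, 150°): beam 1 = 1.5529 ≠ 7.5056 ✗
  (4.5, 2.5, 120°): beam 1 = 6.7293 ≠ 7.5056 ✗
  …
  (6.5, 2.5, 165°): r_1=7.5056, r_2=5.6940, r_3=3.0000 — all match ✓
Unique over the lattice → pose = (6.5, 2.5, 165°).

(x, y, θ) = (6.5, 2.5, 165°)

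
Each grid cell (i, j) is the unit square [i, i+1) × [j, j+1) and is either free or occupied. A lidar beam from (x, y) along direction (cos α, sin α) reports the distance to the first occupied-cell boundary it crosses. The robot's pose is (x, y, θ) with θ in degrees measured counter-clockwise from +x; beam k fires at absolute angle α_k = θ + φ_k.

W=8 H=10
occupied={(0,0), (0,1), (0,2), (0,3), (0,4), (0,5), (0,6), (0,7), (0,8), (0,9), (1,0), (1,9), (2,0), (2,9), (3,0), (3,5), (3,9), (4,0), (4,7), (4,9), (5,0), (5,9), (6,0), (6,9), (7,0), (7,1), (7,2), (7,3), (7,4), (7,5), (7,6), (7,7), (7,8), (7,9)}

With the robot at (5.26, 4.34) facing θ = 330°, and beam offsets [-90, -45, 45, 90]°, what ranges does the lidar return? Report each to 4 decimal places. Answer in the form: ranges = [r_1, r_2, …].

beam 1: φ=-90°, α=240°
  d=(-0.5000,-0.8660)  start (5,4)  tX=0.5200 tY=0.3926  stride 1/|dx|=2.0000 1/|dy|=1.1547
    cross y-line → (5,3), t=0.3926
    cross x-line → (4,3), t=0.5200
    cross y-line → (4,2), t=1.5473
    cross x-line → (3,2), t=2.5200
    cross y-line → (3,1), t=2.7020
    cross y-line → (3,0), t=3.8567 (wall)
  → r_1 = 3.8567
beam 2: φ=-45°, α=285°
  d=(0.2588,-0.9659)  start (5,4)  tX=2.8591 tY=0.3520  stride 1/|dx|=3.8637 1/|dy|=1.0353
    cross y-line → (5,3), t=0.3520
    cross y-line → (5,2), t=1.3873
    cross y-line → (5,1), t=2.4225
    cross x-line → (6,1), t=2.8591
    cross y-line → (6,0), t=3.4578 (wall)
  → r_2 = 3.4578
beam 3: φ=45°, α=15°
  d=(0.9659,0.2588)  start (5,4)  tX=0.7661 tY=2.5500  stride 1/|dx|=1.0353 1/|dy|=3.8637
    cross x-line → (6,4), t=0.7661
    cross x-line → (7,4), t=1.8014 (wall)
  → r_3 = 1.8014
beam 4: φ=90°, α=60°
  d=(0.5000,0.8660)  start (5,4)  tX=1.4800 tY=0.7621  stride 1/|dx|=2.0000 1/|dy|=1.1547
    cross y-line → (5,5), t=0.7621
    cross x-line → (6,5), t=1.4800
    cross y-line → (6,6), t=1.9168
    cross y-line → (6,7), t=3.0715
    cross x-line → (7,7), t=3.4800 (wall)
  → r_4 = 3.4800

ranges = [3.8567, 3.4578, 1.8014, 3.4800]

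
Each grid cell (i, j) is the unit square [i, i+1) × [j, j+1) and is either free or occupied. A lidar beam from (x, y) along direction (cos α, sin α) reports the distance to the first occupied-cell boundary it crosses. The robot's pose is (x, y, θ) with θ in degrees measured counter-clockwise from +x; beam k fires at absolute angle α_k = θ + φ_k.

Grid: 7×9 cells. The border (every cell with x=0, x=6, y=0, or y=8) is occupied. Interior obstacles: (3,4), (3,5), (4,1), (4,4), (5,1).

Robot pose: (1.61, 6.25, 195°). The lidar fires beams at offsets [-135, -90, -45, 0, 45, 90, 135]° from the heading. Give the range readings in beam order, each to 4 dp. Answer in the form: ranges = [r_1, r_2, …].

beam 1: φ=-135°, α=60°
  cosα=0.5000 sinα=0.8660 | (1,6) | tMaxX 0.7800 tMaxY 0.8660 | tΔX 2.0000 tΔY 1.1547
    t=0.7800 [x] (2,6)
    t=0.8660 [y] (2,7)
    t=2.0207 [y] (2,8) — stop
  → r_1 = 2.0207
beam 2: φ=-90°, α=105°
  cosα=-0.2588 sinα=0.9659 | (1,6) | tMaxX 2.3569 tMaxY 0.7765 | tΔX 3.8637 tΔY 1.0353
    t=0.7765 [y] (1,7)
    t=1.8117 [y] (1,8) — stop
  → r_2 = 1.8117
beam 3: φ=-45°, α=150°
  cosα=-0.8660 sinα=0.5000 | (1,6) | tMaxX 0.7044 tMaxY 1.5000 | tΔX 1.1547 tΔY 2.0000
    t=0.7044 [x] (0,6) — stop
  → r_3 = 0.7044
beam 4: φ=0°, α=195°
  cosα=-0.9659 sinα=-0.2588 | (1,6) | tMaxX 0.6315 tMaxY 0.9659 | tΔX 1.0353 tΔY 3.8637
    t=0.6315 [x] (0,6) — stop
  → r_4 = 0.6315
beam 5: φ=45°, α=240°
  cosα=-0.5000 sinα=-0.8660 | (1,6) | tMaxX 1.2200 tMaxY 0.2887 | tΔX 2.0000 tΔY 1.1547
    t=0.2887 [y] (1,5)
    t=1.2200 [x] (0,5) — stop
  → r_5 = 1.2200
beam 6: φ=90°, α=285°
  cosα=0.2588 sinα=-0.9659 | (1,6) | tMaxX 1.5068 tMaxY 0.2588 | tΔX 3.8637 tΔY 1.0353
    t=0.2588 [y] (1,5)
    t=1.2941 [y] (1,4)
    t=1.5068 [x] (2,4)
    t=2.3294 [y] (2,3)
    t=3.3646 [y] (2,2)
    t=4.3999 [y] (2,1)
    t=5.3705 [x] (3,1)
    t=5.4352 [y] (3,0) — stop
  → r_6 = 5.4352
beam 7: φ=135°, α=330°
  cosα=0.8660 sinα=-0.5000 | (1,6) | tMaxX 0.4503 tMaxY 0.5000 | tΔX 1.1547 tΔY 2.0000
    t=0.4503 [x] (2,6)
    t=0.5000 [y] (2,5)
    t=1.6050 [x] (3,5) — stop
  → r_7 = 1.6050

ranges = [2.0207, 1.8117, 0.7044, 0.6315, 1.2200, 5.4352, 1.6050]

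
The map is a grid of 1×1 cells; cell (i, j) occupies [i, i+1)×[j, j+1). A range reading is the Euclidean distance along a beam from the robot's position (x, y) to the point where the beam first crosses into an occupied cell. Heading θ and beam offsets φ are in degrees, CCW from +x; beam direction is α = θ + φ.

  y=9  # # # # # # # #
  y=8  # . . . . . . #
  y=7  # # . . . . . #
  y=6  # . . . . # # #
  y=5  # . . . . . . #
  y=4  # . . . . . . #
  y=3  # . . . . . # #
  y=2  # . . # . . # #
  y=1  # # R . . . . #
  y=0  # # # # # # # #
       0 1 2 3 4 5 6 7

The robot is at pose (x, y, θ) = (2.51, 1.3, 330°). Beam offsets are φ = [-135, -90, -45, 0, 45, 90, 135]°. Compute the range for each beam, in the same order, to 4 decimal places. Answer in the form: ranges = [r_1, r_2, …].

ranges = [0.5280, 0.3464, 0.3106, 0.6000, 3.6131, 0.9800, 5.8342]

beam 1: φ=-135°, α=195°
  dir = (cos 195°, sin 195°) = (-0.9659, -0.2588); from cell (2,1)
  next x-line at t=0.5280, next y-line at t=1.1591; Δt_x=1.0353, Δt_y=3.8637
    x: enter (1,1) at t=0.5280 ← occupied
  → r_1 = 0.5280
beam 2: φ=-90°, α=240°
  dir = (cos 240°, sin 240°) = (-0.5000, -0.8660); from cell (2,1)
  next x-line at t=1.0200, next y-line at t=0.3464; Δt_x=2.0000, Δt_y=1.1547
    y: enter (2,0) at t=0.3464 ← occupied
  → r_2 = 0.3464
beam 3: φ=-45°, α=285°
  dir = (cos 285°, sin 285°) = (0.2588, -0.9659); from cell (2,1)
  next x-line at t=1.8932, next y-line at t=0.3106; Δt_x=3.8637, Δt_y=1.0353
    y: enter (2,0) at t=0.3106 ← occupied
  → r_3 = 0.3106
beam 4: φ=0°, α=330°
  dir = (cos 330°, sin 330°) = (0.8660, -0.5000); from cell (2,1)
  next x-line at t=0.5658, next y-line at t=0.6000; Δt_x=1.1547, Δt_y=2.0000
    x: enter (3,1) at t=0.5658
    y: enter (3,0) at t=0.6000 ← occupied
  → r_4 = 0.6000
beam 5: φ=45°, α=15°
  dir = (cos 15°, sin 15°) = (0.9659, 0.2588); from cell (2,1)
  next x-line at t=0.5073, next y-line at t=2.7046; Δt_x=1.0353, Δt_y=3.8637
    x: enter (3,1) at t=0.5073
    x: enter (4,1) at t=1.5426
    x: enter (5,1) at t=2.5778
    y: enter (5,2) at t=2.7046
    x: enter (6,2) at t=3.6131 ← occupied
  → r_5 = 3.6131
beam 6: φ=90°, α=60°
  dir = (cos 60°, sin 60°) = (0.5000, 0.8660); from cell (2,1)
  next x-line at t=0.9800, next y-line at t=0.8083; Δt_x=2.0000, Δt_y=1.1547
    y: enter (2,2) at t=0.8083
    x: enter (3,2) at t=0.9800 ← occupied
  → r_6 = 0.9800
beam 7: φ=135°, α=105°
  dir = (cos 105°, sin 105°) = (-0.2588, 0.9659); from cell (2,1)
  next x-line at t=1.9705, next y-line at t=0.7247; Δt_x=3.8637, Δt_y=1.0353
    y: enter (2,2) at t=0.7247
    y: enter (2,3) at t=1.7600
    x: enter (1,3) at t=1.9705
    y: enter (1,4) at t=2.7952
    y: enter (1,5) at t=3.8305
    y: enter (1,6) at t=4.8658
    x: enter (0,6) at t=5.8342 ← occupied
  → r_7 = 5.8342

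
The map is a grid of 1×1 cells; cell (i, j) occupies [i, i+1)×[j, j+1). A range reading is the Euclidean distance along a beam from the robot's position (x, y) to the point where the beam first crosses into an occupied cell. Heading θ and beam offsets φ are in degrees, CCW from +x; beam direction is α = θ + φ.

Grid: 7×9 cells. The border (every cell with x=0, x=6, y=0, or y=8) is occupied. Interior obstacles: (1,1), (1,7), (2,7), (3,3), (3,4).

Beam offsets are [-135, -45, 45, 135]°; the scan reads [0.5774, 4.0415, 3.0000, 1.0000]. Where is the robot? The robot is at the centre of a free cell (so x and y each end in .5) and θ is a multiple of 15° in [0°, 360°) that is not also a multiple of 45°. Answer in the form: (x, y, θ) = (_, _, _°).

Enumerate (i+0.5, j+0.5, θ) over the 30 free cells and 16 admissible headings. For each, cast all 4 beams and compare to the given ranges.
  (4.5, 6.5, 75°): beam 1 = 3.0000 ≠ 0.5774 ✗
  (1.5, 2.5, 120°): beam 1 = 4.6587 ≠ 0.5774 ✗
  (4.5, 4.5, 255°): beam 1 = 3.0000 ≠ 0.5774 ✗
  …
  (4.5, 7.5, 255°): r_1=0.5774, r_2=4.0415, r_3=3.0000, r_4=1.0000 — all match ✓
Only this pose fits every beam.

(x, y, θ) = (4.5, 7.5, 255°)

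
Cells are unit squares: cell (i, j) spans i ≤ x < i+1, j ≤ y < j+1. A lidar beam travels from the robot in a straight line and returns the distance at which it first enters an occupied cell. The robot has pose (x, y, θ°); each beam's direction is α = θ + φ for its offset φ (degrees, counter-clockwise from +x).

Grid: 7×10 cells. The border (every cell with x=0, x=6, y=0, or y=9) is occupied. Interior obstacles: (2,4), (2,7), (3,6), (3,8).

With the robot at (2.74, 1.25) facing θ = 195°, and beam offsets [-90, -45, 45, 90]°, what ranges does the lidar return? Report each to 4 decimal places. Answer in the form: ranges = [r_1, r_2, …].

ranges = [2.8470, 2.0092, 0.2887, 0.2588]

beam 1: φ=-90°, α=105°
  cosα=-0.2588 sinα=0.9659 | (2,1) | tMaxX 2.8591 tMaxY 0.7765 | tΔX 3.8637 tΔY 1.0353
    t=0.7765 [y] (2,2)
    t=1.8117 [y] (2,3)
    t=2.8470 [y] (2,4) — stop
  → r_1 = 2.8470
beam 2: φ=-45°, α=150°
  cosα=-0.8660 sinα=0.5000 | (2,1) | tMaxX 0.8545 tMaxY 1.5000 | tΔX 1.1547 tΔY 2.0000
    t=0.8545 [x] (1,1)
    t=1.5000 [y] (1,2)
    t=2.0092 [x] (0,2) — stop
  → r_2 = 2.0092
beam 3: φ=45°, α=240°
  cosα=-0.5000 sinα=-0.8660 | (2,1) | tMaxX 1.4800 tMaxY 0.2887 | tΔX 2.0000 tΔY 1.1547
    t=0.2887 [y] (2,0) — stop
  → r_3 = 0.2887
beam 4: φ=90°, α=285°
  cosα=0.2588 sinα=-0.9659 | (2,1) | tMaxX 1.0046 tMaxY 0.2588 | tΔX 3.8637 tΔY 1.0353
    t=0.2588 [y] (2,0) — stop
  → r_4 = 0.2588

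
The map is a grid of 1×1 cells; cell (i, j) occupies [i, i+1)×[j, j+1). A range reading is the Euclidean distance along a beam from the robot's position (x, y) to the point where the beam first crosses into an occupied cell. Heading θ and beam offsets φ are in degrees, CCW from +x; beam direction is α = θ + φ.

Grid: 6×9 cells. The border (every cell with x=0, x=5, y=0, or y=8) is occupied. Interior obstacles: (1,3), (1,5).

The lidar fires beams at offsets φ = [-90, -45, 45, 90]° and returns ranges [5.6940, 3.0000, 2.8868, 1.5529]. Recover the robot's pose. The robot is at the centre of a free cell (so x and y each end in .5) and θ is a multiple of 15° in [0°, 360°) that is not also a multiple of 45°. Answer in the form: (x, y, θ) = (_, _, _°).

(x, y, θ) = (3.5, 2.5, 165°)

Enumerate (i+0.5, j+0.5, θ) over the 26 free cells and 16 admissible headings. For each, cast all 4 beams and compare to the given ranges.
  (4.5, 2.5, 150°): beam 1 = 1.0000 ≠ 5.6940 ✗
  (4.5, 6.5, 105°): beam 1 = 0.5176 ≠ 5.6940 ✗
  (2.5, 1.5, 300°): beam 1 = 1.0000 ≠ 5.6940 ✗
  (2.5, 4.5, 240°): beam 1 = 1.0000 ≠ 5.6940 ✗
  …
  (3.5, 2.5, 165°): r_1=5.6940, r_2=3.0000, r_3=2.8868, r_4=1.5529 — all match ✓
No second candidate reproduces the full scan.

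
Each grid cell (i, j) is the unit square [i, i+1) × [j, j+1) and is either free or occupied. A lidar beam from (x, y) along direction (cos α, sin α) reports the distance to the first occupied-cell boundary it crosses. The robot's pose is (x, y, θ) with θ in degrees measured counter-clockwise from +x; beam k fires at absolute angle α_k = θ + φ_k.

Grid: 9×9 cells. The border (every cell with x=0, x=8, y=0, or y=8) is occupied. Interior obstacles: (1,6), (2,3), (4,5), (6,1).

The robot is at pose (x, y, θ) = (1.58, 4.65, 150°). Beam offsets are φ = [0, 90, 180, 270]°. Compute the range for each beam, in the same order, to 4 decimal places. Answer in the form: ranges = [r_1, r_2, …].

beam 1: φ=0°, α=150°
  dir = (cos 150°, sin 150°) = (-0.8660, 0.5000); from cell (1,4)
  next x-line at t=0.6697, next y-line at t=0.7000; Δt_x=1.1547, Δt_y=2.0000
    x: enter (0,4) at t=0.6697 ← occupied
  → r_1 = 0.6697
beam 2: φ=90°, α=240°
  dir = (cos 240°, sin 240°) = (-0.5000, -0.8660); from cell (1,4)
  next x-line at t=1.1600, next y-line at t=0.7506; Δt_x=2.0000, Δt_y=1.1547
    y: enter (1,3) at t=0.7506
    x: enter (0,3) at t=1.1600 ← occupied
  → r_2 = 1.1600
beam 3: φ=180°, α=330°
  dir = (cos 330°, sin 330°) = (0.8660, -0.5000); from cell (1,4)
  next x-line at t=0.4850, next y-line at t=1.3000; Δt_x=1.1547, Δt_y=2.0000
    x: enter (2,4) at t=0.4850
    y: enter (2,3) at t=1.3000 ← occupied
  → r_3 = 1.3000
beam 4: φ=270°, α=60°
  dir = (cos 60°, sin 60°) = (0.5000, 0.8660); from cell (1,4)
  next x-line at t=0.8400, next y-line at t=0.4041; Δt_x=2.0000, Δt_y=1.1547
    y: enter (1,5) at t=0.4041
    x: enter (2,5) at t=0.8400
    y: enter (2,6) at t=1.5588
    y: enter (2,7) at t=2.7135
    x: enter (3,7) at t=2.8400
    y: enter (3,8) at t=3.8682 ← occupied
  → r_4 = 3.8682

ranges = [0.6697, 1.1600, 1.3000, 3.8682]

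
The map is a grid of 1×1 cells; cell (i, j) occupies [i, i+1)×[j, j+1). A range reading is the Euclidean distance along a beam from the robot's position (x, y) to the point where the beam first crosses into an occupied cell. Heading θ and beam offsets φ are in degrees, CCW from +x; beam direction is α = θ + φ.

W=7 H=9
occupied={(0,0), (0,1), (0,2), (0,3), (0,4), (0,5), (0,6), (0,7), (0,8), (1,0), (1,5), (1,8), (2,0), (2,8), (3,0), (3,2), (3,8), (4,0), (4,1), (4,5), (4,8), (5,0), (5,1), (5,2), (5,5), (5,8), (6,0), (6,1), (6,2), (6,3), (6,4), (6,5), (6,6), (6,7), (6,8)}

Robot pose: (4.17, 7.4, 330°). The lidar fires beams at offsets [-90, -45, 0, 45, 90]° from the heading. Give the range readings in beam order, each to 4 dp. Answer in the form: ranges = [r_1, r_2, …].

beam 1: φ=-90°, α=240°
  dir = (cos 240°, sin 240°) = (-0.5000, -0.8660); from cell (4,7)
  next x-line at t=0.3400, next y-line at t=0.4619; Δt_x=2.0000, Δt_y=1.1547
    x: enter (3,7) at t=0.3400
    y: enter (3,6) at t=0.4619
    y: enter (3,5) at t=1.6166
    x: enter (2,5) at t=2.3400
    y: enter (2,4) at t=2.7713
    y: enter (2,3) at t=3.9260
    x: enter (1,3) at t=4.3400
    y: enter (1,2) at t=5.0807
    y: enter (1,1) at t=6.2354
    x: enter (0,1) at t=6.3400 ← occupied
  → r_1 = 6.3400
beam 2: φ=-45°, α=285°
  dir = (cos 285°, sin 285°) = (0.2588, -0.9659); from cell (4,7)
  next x-line at t=3.2069, next y-line at t=0.4141; Δt_x=3.8637, Δt_y=1.0353
    y: enter (4,6) at t=0.4141
    y: enter (4,5) at t=1.4494 ← occupied
  → r_2 = 1.4494
beam 3: φ=0°, α=330°
  dir = (cos 330°, sin 330°) = (0.8660, -0.5000); from cell (4,7)
  next x-line at t=0.9584, next y-line at t=0.8000; Δt_x=1.1547, Δt_y=2.0000
    y: enter (4,6) at t=0.8000
    x: enter (5,6) at t=0.9584
    x: enter (6,6) at t=2.1131 ← occupied
  → r_3 = 2.1131
beam 4: φ=45°, α=15°
  dir = (cos 15°, sin 15°) = (0.9659, 0.2588); from cell (4,7)
  next x-line at t=0.8593, next y-line at t=2.3182; Δt_x=1.0353, Δt_y=3.8637
    x: enter (5,7) at t=0.8593
    x: enter (6,7) at t=1.8946 ← occupied
  → r_4 = 1.8946
beam 5: φ=90°, α=60°
  dir = (cos 60°, sin 60°) = (0.5000, 0.8660); from cell (4,7)
  next x-line at t=1.6600, next y-line at t=0.6928; Δt_x=2.0000, Δt_y=1.1547
    y: enter (4,8) at t=0.6928 ← occupied
  → r_5 = 0.6928

ranges = [6.3400, 1.4494, 2.1131, 1.8946, 0.6928]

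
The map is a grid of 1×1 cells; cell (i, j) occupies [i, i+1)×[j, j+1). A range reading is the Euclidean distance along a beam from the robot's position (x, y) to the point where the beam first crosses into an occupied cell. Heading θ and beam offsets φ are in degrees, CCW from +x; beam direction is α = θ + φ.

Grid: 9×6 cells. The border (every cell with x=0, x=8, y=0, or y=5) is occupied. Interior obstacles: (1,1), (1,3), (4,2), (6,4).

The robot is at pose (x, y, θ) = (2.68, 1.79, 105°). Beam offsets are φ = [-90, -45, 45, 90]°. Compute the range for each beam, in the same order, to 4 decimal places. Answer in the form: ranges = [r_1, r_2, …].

ranges = [1.3666, 3.7066, 1.9399, 0.7040]

beam 1: φ=-90°, α=15°
  d=(0.9659,0.2588)  start (2,1)  tX=0.3313 tY=0.8114  stride 1/|dx|=1.0353 1/|dy|=3.8637
    cross x-line → (3,1), t=0.3313
    cross y-line → (3,2), t=0.8114
    cross x-line → (4,2), t=1.3666 (wall)
  → r_1 = 1.3666
beam 2: φ=-45°, α=60°
  d=(0.5000,0.8660)  start (2,1)  tX=0.6400 tY=0.2425  stride 1/|dx|=2.0000 1/|dy|=1.1547
    cross y-line → (2,2), t=0.2425
    cross x-line → (3,2), t=0.6400
    cross y-line → (3,3), t=1.3972
    cross y-line → (3,4), t=2.5519
    cross x-line → (4,4), t=2.6400
    cross y-line → (4,5), t=3.7066 (wall)
  → r_2 = 3.7066
beam 3: φ=45°, α=150°
  d=(-0.8660,0.5000)  start (2,1)  tX=0.7852 tY=0.4200  stride 1/|dx|=1.1547 1/|dy|=2.0000
    cross y-line → (2,2), t=0.4200
    cross x-line → (1,2), t=0.7852
    cross x-line → (0,2), t=1.9399 (wall)
  → r_3 = 1.9399
beam 4: φ=90°, α=195°
  d=(-0.9659,-0.2588)  start (2,1)  tX=0.7040 tY=3.0523  stride 1/|dx|=1.0353 1/|dy|=3.8637
    cross x-line → (1,1), t=0.7040 (wall)
  → r_4 = 0.7040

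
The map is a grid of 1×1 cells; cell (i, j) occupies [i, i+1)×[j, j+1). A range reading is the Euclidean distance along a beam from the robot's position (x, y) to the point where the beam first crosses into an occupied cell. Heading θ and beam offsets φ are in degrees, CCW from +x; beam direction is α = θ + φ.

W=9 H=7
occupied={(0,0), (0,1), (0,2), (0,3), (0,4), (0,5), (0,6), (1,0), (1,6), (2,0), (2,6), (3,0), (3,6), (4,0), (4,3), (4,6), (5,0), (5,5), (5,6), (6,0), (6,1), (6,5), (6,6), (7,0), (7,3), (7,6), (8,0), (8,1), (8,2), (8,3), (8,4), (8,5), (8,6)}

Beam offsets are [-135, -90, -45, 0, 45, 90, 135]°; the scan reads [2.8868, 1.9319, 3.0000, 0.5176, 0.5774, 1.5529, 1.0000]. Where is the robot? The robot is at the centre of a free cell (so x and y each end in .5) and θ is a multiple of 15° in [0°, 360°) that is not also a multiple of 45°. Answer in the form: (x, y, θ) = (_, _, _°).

(x, y, θ) = (6.5, 2.5, 255°)

Enumerate (i+0.5, j+0.5, θ) over the 30 free cells and 16 admissible headings. For each, cast all 7 beams and compare to the given ranges.
  (5.5, 2.5, 165°): beam 1 = 1.7321 ≠ 2.8868 ✗
  (4.5, 1.5, 255°): beam 1 = 5.1962 ≠ 2.8868 ✗
  (7.5, 1.5, 60°): beam 1 = 0.5176 ≠ 2.8868 ✗
  …
  (6.5, 2.5, 255°): r_1=2.8868, r_2=1.9319, r_3=3.0000, r_4=0.5176, r_5=0.5774, r_6=1.5529, r_7=1.0000 — all match ✓
Unique over the lattice → pose = (6.5, 2.5, 255°).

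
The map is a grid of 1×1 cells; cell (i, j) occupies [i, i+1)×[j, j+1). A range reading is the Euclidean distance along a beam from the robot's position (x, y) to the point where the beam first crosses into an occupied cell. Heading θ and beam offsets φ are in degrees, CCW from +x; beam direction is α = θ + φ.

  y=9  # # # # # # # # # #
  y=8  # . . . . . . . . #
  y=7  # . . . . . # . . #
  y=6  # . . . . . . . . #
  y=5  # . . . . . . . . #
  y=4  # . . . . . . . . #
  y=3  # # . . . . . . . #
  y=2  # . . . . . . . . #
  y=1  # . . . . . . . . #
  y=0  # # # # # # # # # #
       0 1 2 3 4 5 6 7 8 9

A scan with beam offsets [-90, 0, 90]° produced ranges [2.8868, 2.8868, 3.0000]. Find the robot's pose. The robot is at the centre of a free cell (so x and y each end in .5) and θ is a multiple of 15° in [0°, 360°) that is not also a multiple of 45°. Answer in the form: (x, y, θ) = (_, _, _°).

Enumerate (i+0.5, j+0.5, θ) over the 62 free cells and 16 admissible headings. For each, cast all 3 beams and compare to the given ranges.
  (2.5, 4.5, 105°): beam 1 = 6.7293 ≠ 2.8868 ✗
  (5.5, 2.5, 255°): beam 1 = 3.6235 ≠ 2.8868 ✗
  (2.5, 8.5, 300°): beam 1 = 1.7321 ≠ 2.8868 ✗
  …
  (3.5, 6.5, 150°): r_1=2.8868, r_2=2.8868, r_3=3.0000 — all match ✓
Only this pose fits every beam.

(x, y, θ) = (3.5, 6.5, 150°)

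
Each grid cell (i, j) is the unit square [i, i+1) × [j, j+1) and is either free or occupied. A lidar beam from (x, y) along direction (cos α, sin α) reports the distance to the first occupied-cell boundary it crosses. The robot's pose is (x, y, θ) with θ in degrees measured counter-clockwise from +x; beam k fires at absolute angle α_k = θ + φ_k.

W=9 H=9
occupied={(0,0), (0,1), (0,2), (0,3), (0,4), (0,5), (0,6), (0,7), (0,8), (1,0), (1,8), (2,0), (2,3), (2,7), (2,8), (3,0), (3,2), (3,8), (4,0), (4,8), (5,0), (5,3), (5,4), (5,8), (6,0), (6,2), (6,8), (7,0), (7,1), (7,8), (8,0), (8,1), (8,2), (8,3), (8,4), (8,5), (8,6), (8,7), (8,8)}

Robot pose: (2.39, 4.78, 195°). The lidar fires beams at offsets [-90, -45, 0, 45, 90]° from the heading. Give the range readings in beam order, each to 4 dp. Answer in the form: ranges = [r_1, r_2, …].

ranges = [3.3336, 1.6050, 1.4390, 2.7800, 0.8075]

beam 1: φ=-90°, α=105°
  direction (-0.2588, 0.9659); cell (2,4); t to first gridline: x 1.5068, y 0.2278 (then +3.8637 / +1.0353)
    (2,5) via y @ 0.2278
    (2,6) via y @ 1.2630
    (1,6) via x @ 1.5068
    (1,7) via y @ 2.2983
    (1,8) via y @ 3.3336  # hit
  → r_1 = 3.3336
beam 2: φ=-45°, α=150°
  direction (-0.8660, 0.5000); cell (2,4); t to first gridline: x 0.4503, y 0.4400 (then +1.1547 / +2.0000)
    (2,5) via y @ 0.4400
    (1,5) via x @ 0.4503
    (0,5) via x @ 1.6050  # hit
  → r_2 = 1.6050
beam 3: φ=0°, α=195°
  direction (-0.9659, -0.2588); cell (2,4); t to first gridline: x 0.4038, y 3.0137 (then +1.0353 / +3.8637)
    (1,4) via x @ 0.4038
    (0,4) via x @ 1.4390  # hit
  → r_3 = 1.4390
beam 4: φ=45°, α=240°
  direction (-0.5000, -0.8660); cell (2,4); t to first gridline: x 0.7800, y 0.9007 (then +2.0000 / +1.1547)
    (1,4) via x @ 0.7800
    (1,3) via y @ 0.9007
    (1,2) via y @ 2.0554
    (0,2) via x @ 2.7800  # hit
  → r_4 = 2.7800
beam 5: φ=90°, α=285°
  direction (0.2588, -0.9659); cell (2,4); t to first gridline: x 2.3569, y 0.8075 (then +3.8637 / +1.0353)
    (2,3) via y @ 0.8075  # hit
  → r_5 = 0.8075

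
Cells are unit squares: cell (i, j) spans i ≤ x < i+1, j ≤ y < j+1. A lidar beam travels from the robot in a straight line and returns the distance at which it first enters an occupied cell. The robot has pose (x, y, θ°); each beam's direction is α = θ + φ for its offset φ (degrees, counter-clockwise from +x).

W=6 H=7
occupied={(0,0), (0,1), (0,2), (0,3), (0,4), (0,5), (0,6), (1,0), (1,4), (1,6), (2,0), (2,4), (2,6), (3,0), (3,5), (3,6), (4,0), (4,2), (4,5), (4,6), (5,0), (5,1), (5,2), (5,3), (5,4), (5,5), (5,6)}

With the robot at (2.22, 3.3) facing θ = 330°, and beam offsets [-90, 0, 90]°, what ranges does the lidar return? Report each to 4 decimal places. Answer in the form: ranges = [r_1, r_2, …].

beam 1: φ=-90°, α=240°
  direction (-0.5000, -0.8660); cell (2,3); t to first gridline: x 0.4400, y 0.3464 (then +2.0000 / +1.1547)
    (2,2) via y @ 0.3464
    (1,2) via x @ 0.4400
    (1,1) via y @ 1.5011
    (0,1) via x @ 2.4400  # hit
  → r_1 = 2.4400
beam 2: φ=0°, α=330°
  direction (0.8660, -0.5000); cell (2,3); t to first gridline: x 0.9007, y 0.6000 (then +1.1547 / +2.0000)
    (2,2) via y @ 0.6000
    (3,2) via x @ 0.9007
    (4,2) via x @ 2.0554  # hit
  → r_2 = 2.0554
beam 3: φ=90°, α=60°
  direction (0.5000, 0.8660); cell (2,3); t to first gridline: x 1.5600, y 0.8083 (then +2.0000 / +1.1547)
    (2,4) via y @ 0.8083  # hit
  → r_3 = 0.8083

ranges = [2.4400, 2.0554, 0.8083]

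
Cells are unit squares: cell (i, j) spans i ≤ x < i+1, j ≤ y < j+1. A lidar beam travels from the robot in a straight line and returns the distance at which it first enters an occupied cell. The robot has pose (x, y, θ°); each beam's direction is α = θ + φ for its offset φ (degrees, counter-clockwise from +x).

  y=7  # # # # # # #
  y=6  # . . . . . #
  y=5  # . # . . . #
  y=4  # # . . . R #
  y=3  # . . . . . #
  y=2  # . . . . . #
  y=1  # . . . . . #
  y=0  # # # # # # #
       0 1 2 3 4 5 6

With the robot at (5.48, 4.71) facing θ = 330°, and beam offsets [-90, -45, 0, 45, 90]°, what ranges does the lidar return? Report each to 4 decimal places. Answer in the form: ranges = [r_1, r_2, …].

beam 1: φ=-90°, α=240°
  direction (-0.5000, -0.8660); cell (5,4); t to first gridline: x 0.9600, y 0.8198 (then +2.0000 / +1.1547)
    (5,3) via y @ 0.8198
    (4,3) via x @ 0.9600
    (4,2) via y @ 1.9745
    (3,2) via x @ 2.9600
    (3,1) via y @ 3.1292
    (3,0) via y @ 4.2839  # hit
  → r_1 = 4.2839
beam 2: φ=-45°, α=285°
  direction (0.2588, -0.9659); cell (5,4); t to first gridline: x 2.0091, y 0.7350 (then +3.8637 / +1.0353)
    (5,3) via y @ 0.7350
    (5,2) via y @ 1.7703
    (6,2) via x @ 2.0091  # hit
  → r_2 = 2.0091
beam 3: φ=0°, α=330°
  direction (0.8660, -0.5000); cell (5,4); t to first gridline: x 0.6004, y 1.4200 (then +1.1547 / +2.0000)
    (6,4) via x @ 0.6004  # hit
  → r_3 = 0.6004
beam 4: φ=45°, α=15°
  direction (0.9659, 0.2588); cell (5,4); t to first gridline: x 0.5383, y 1.1205 (then +1.0353 / +3.8637)
    (6,4) via x @ 0.5383  # hit
  → r_4 = 0.5383
beam 5: φ=90°, α=60°
  direction (0.5000, 0.8660); cell (5,4); t to first gridline: x 1.0400, y 0.3349 (then +2.0000 / +1.1547)
    (5,5) via y @ 0.3349
    (6,5) via x @ 1.0400  # hit
  → r_5 = 1.0400

ranges = [4.2839, 2.0091, 0.6004, 0.5383, 1.0400]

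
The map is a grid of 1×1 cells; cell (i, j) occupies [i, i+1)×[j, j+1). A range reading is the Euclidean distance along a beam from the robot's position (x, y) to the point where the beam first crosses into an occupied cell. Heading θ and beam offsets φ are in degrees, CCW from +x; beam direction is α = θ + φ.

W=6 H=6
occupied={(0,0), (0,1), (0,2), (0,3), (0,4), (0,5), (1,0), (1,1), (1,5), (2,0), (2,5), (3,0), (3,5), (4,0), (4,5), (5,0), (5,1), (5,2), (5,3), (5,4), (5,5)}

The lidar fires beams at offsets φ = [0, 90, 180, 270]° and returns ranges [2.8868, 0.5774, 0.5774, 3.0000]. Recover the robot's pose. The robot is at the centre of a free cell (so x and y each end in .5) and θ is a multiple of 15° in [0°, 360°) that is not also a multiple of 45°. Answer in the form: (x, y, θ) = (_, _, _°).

Candidates: 15 free-cell centres × 16 headings = 240 poses. Raycast each; keep the one whose scan matches to 4 dp.
  (3.5, 3.5, 165°): beam 1 = 2.5882 ≠ 2.8868 ✗
  (2.5, 2.5, 330°): beam 2 = 2.8868 ≠ 0.5774 ✗
  (2.5, 3.5, 210°): beam 1 = 1.7321 ≠ 2.8868 ✗
  (3.5, 4.5, 240°): beam 1 = 3.0000 ≠ 2.8868 ✗
  …
  (1.5, 2.5, 60°): r_1=2.8868, r_2=0.5774, r_3=0.5774, r_4=3.0000 — all match ✓
Only this pose fits every beam.

(x, y, θ) = (1.5, 2.5, 60°)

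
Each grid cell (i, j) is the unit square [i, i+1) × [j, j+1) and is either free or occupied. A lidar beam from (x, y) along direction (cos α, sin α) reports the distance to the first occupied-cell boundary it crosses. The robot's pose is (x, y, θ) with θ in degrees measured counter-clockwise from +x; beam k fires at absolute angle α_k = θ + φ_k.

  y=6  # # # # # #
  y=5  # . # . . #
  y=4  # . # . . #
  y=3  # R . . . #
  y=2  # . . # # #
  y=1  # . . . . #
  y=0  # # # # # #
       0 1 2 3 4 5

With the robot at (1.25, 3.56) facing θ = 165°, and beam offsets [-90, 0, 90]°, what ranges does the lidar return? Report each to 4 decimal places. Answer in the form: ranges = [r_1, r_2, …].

ranges = [2.5261, 0.2588, 0.9659]

beam 1: φ=-90°, α=75°
  cosα=0.2588 sinα=0.9659 | (1,3) | tMaxX 2.8978 tMaxY 0.4555 | tΔX 3.8637 tΔY 1.0353
    t=0.4555 [y] (1,4)
    t=1.4908 [y] (1,5)
    t=2.5261 [y] (1,6) — stop
  → r_1 = 2.5261
beam 2: φ=0°, α=165°
  cosα=-0.9659 sinα=0.2588 | (1,3) | tMaxX 0.2588 tMaxY 1.7000 | tΔX 1.0353 tΔY 3.8637
    t=0.2588 [x] (0,3) — stop
  → r_2 = 0.2588
beam 3: φ=90°, α=255°
  cosα=-0.2588 sinα=-0.9659 | (1,3) | tMaxX 0.9659 tMaxY 0.5798 | tΔX 3.8637 tΔY 1.0353
    t=0.5798 [y] (1,2)
    t=0.9659 [x] (0,2) — stop
  → r_3 = 0.9659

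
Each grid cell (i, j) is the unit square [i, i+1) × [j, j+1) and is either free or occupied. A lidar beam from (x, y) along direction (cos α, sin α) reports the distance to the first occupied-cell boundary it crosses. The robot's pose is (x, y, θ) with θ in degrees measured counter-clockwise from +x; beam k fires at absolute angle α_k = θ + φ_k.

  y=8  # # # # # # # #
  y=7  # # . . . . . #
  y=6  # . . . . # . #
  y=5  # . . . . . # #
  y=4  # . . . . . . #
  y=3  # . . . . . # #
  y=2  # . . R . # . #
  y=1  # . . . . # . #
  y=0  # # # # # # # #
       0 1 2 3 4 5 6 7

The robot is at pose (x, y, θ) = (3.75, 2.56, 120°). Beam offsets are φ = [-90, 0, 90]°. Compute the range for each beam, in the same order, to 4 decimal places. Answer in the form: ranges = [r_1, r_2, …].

ranges = [2.5981, 5.1269, 3.1200]

beam 1: φ=-90°, α=30°
  d=(0.8660,0.5000)  start (3,2)  tX=0.2887 tY=0.8800  stride 1/|dx|=1.1547 1/|dy|=2.0000
    cross x-line → (4,2), t=0.2887
    cross y-line → (4,3), t=0.8800
    cross x-line → (5,3), t=1.4434
    cross x-line → (6,3), t=2.5981 (wall)
  → r_1 = 2.5981
beam 2: φ=0°, α=120°
  d=(-0.5000,0.8660)  start (3,2)  tX=1.5000 tY=0.5081  stride 1/|dx|=2.0000 1/|dy|=1.1547
    cross y-line → (3,3), t=0.5081
    cross x-line → (2,3), t=1.5000
    cross y-line → (2,4), t=1.6628
    cross y-line → (2,5), t=2.8175
    cross x-line → (1,5), t=3.5000
    cross y-line → (1,6), t=3.9722
    cross y-line → (1,7), t=5.1269 (wall)
  → r_2 = 5.1269
beam 3: φ=90°, α=210°
  d=(-0.8660,-0.5000)  start (3,2)  tX=0.8660 tY=1.1200  stride 1/|dx|=1.1547 1/|dy|=2.0000
    cross x-line → (2,2), t=0.8660
    cross y-line → (2,1), t=1.1200
    cross x-line → (1,1), t=2.0207
    cross y-line → (1,0), t=3.1200 (wall)
  → r_3 = 3.1200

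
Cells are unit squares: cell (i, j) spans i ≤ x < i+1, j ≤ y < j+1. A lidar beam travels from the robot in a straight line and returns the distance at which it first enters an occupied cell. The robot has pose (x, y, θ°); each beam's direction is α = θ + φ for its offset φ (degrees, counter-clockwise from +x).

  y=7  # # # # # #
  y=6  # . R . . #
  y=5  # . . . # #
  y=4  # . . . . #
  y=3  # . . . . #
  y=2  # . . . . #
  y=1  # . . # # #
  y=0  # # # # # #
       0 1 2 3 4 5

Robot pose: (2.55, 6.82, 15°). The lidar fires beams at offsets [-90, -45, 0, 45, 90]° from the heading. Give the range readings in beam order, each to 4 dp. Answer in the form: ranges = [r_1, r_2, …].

beam 1: φ=-90°, α=285°
  dir = (cos 285°, sin 285°) = (0.2588, -0.9659); from cell (2,6)
  next x-line at t=1.7387, next y-line at t=0.8489; Δt_x=3.8637, Δt_y=1.0353
    y: enter (2,5) at t=0.8489
    x: enter (3,5) at t=1.7387
    y: enter (3,4) at t=1.8842
    y: enter (3,3) at t=2.9195
    y: enter (3,2) at t=3.9548
    y: enter (3,1) at t=4.9900 ← occupied
  → r_1 = 4.9900
beam 2: φ=-45°, α=330°
  dir = (cos 330°, sin 330°) = (0.8660, -0.5000); from cell (2,6)
  next x-line at t=0.5196, next y-line at t=1.6400; Δt_x=1.1547, Δt_y=2.0000
    x: enter (3,6) at t=0.5196
    y: enter (3,5) at t=1.6400
    x: enter (4,5) at t=1.6743 ← occupied
  → r_2 = 1.6743
beam 3: φ=0°, α=15°
  dir = (cos 15°, sin 15°) = (0.9659, 0.2588); from cell (2,6)
  next x-line at t=0.4659, next y-line at t=0.6955; Δt_x=1.0353, Δt_y=3.8637
    x: enter (3,6) at t=0.4659
    y: enter (3,7) at t=0.6955 ← occupied
  → r_3 = 0.6955
beam 4: φ=45°, α=60°
  dir = (cos 60°, sin 60°) = (0.5000, 0.8660); from cell (2,6)
  next x-line at t=0.9000, next y-line at t=0.2078; Δt_x=2.0000, Δt_y=1.1547
    y: enter (2,7) at t=0.2078 ← occupied
  → r_4 = 0.2078
beam 5: φ=90°, α=105°
  dir = (cos 105°, sin 105°) = (-0.2588, 0.9659); from cell (2,6)
  next x-line at t=2.1250, next y-line at t=0.1863; Δt_x=3.8637, Δt_y=1.0353
    y: enter (2,7) at t=0.1863 ← occupied
  → r_5 = 0.1863

ranges = [4.9900, 1.6743, 0.6955, 0.2078, 0.1863]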